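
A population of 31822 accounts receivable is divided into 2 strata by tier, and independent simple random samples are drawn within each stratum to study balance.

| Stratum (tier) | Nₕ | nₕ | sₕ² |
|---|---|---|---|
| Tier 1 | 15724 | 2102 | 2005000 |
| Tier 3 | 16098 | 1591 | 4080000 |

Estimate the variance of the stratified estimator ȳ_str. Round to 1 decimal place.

793.2

Var(ȳ_str) = Σₕ Wₕ²(1 − fₕ)sₕ²/nₕ with Wₕ = Nₕ/N, N = 31822.
Tier 1: Wₕ = 0.49412356; term = 0.49412356²·(1 − 0.13368100)·2005000/2102 = 201.75794.
Tier 3: Wₕ = 0.50587644; term = 0.50587644²·(1 − 0.09883215)·4080000/1591 = 591.40443.
Sum = 793.16237.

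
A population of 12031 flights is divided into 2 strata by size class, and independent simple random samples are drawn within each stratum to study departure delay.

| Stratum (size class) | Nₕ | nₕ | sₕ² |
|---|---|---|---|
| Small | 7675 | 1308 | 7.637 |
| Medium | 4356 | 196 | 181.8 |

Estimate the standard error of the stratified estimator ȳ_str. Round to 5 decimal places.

0.34365

Var(ȳ_str) = Σₕ Wₕ²(1 − fₕ)sₕ²/nₕ with Wₕ = Nₕ/N, N = 12031.
Small: Wₕ = 0.63793533; term = 0.63793533²·(1 − 0.17042345)·7.637/1308 = 0.0019711734.
Medium: Wₕ = 0.36206467; term = 0.36206467²·(1 − 0.04499541)·181.8/196 = 0.11612228.
Sum = 0.11809345.
SE = √(0.11809345) = 0.34365.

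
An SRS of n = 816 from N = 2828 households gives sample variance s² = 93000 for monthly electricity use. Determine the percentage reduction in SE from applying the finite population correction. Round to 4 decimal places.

15.6521

f = n/N = 816/2828 = 0.28854314.
SE_no-fpc = √(s²/n) = 10.675701; SE_fpc = √((1−f)s²/n) = 9.0047297.
Ratio = √(1−f) = 0.84347902. Reduction = 100·(1 − 0.84347902) = 15.6521%.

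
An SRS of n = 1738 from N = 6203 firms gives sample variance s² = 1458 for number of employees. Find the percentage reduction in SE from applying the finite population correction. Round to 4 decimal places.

15.1582

f = n/N = 1738/6203 = 0.28018701.
SE_no-fpc = √(s²/n) = 0.91591227; SE_fpc = √((1−f)s²/n) = 0.7770764.
Ratio = √(1−f) = 0.84841794. Reduction = 100·(1 − 0.84841794) = 15.1582%.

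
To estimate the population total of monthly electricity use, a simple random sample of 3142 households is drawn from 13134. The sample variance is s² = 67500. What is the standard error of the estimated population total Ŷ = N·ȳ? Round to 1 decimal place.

53097.4

Var(Ŷ) = N²·Var(ȳ) = N²·(1 − n/N)·s²/n.
f = 3142/13134 = 0.23922644; Var(ȳ) = 0.76077356·67500/3142 = 16.343799.
Var(Ŷ) = 13134² · 16.343799 = 2.8193373 × 10^9.
SE(Ŷ) = √(2.8193373 × 10^9) = 53097.4.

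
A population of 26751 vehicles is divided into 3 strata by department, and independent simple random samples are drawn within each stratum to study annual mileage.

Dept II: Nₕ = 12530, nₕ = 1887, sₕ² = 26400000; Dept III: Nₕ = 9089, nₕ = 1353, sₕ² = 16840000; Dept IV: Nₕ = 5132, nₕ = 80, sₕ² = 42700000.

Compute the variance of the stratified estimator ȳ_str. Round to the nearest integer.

Var(ȳ_str) = Σₕ Wₕ²(1 − fₕ)sₕ²/nₕ with Wₕ = Nₕ/N, N = 26751.
Dept II: Wₕ = 0.46839370; term = 0.46839370²·(1 − 0.15059856)·26400000/1887 = 2607.1566.
Dept III: Wₕ = 0.33976300; term = 0.33976300²·(1 − 0.14886126)·16840000/1353 = 1222.9165.
Dept IV: Wₕ = 0.19184330; term = 0.19184330²·(1 − 0.01558846)·42700000/80 = 19337.834.
Sum = 23167.907.

23168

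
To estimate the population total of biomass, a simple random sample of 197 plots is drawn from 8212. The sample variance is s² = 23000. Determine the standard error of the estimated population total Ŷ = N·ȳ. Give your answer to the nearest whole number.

Var(Ŷ) = N²·Var(ȳ) = N²·(1 − n/N)·s²/n.
f = 197/8212 = 0.02398928; Var(ȳ) = 0.97601072·23000/197 = 113.95049.
Var(Ŷ) = 8212² · 113.95049 = 7.6844728 × 10^9.
SE(Ŷ) = √(7.6844728 × 10^9) = 87661.

87661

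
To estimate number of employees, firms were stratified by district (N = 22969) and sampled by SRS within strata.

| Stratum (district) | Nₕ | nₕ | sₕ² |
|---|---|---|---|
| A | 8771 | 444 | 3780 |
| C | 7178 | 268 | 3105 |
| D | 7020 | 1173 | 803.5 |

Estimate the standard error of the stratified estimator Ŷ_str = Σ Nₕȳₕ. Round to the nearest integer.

Var(Ŷ_str) = Σₕ Nₕ²(1 − fₕ)sₕ²/nₕ.
A: 8771²·(1 − 444/8771)·3780/444 = 6.2179397 × 10^8.
C: 7178²·(1 − 268/7178)·3105/268 = 5.7465648 × 10^8.
D: 7020²·(1 − 1173/7020)·803.5/1173 = 2.8116294 × 10^7.
Sum = 1.2245667 × 10^9.
SE = √(1.2245667 × 10^9) = 34994.

34994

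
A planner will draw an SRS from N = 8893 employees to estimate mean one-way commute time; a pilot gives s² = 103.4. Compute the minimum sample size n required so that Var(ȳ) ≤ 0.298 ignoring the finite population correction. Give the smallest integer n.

347

Without fpc, n₀ = s²/D = 103.4/0.298 = 346.9799.
Rounding up, n = 347.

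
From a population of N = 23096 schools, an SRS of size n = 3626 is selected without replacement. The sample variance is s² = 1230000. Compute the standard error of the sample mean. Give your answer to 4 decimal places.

16.9104

Under SRS without replacement, Var(ȳ) = (1 − f)·s²/n with f = n/N = 3626/23096 = 0.15699688.
Var(ȳ) = (1 − 0.15699688)·1230000/3626 = 0.84300312·339.21677 = 285.96079.
SE(ȳ) = √(285.96079) = 16.9104.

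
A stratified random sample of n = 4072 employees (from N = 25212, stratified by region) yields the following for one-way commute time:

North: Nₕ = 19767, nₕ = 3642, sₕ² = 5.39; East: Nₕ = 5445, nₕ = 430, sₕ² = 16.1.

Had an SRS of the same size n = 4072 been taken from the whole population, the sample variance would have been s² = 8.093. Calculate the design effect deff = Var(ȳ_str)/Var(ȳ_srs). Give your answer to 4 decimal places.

Var(ȳ_str) = Σ Wₕ²(1−fₕ)sₕ²/nₕ with Wₕ = Nₕ/25212:
  North: (19767/25212)²·(1−3642/19767)·5.39/3642 = 7.4212099 × 10^-4
  East: (5445/25212)²·(1−430/5445)·16.1/430 = 0.0016084651
  → Var(ȳ_str) = 0.0023505861.
Var(ȳ_srs) = (1 − 4072/25212)·8.093/4072 = 0.0016664775.
deff = 0.0023505861 / 0.0016664775 = 1.4105.

1.4105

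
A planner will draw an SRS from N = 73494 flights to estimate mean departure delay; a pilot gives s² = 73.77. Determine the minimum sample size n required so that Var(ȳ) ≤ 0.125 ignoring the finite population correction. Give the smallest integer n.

Without fpc, n₀ = s²/D = 73.77/0.125 = 590.1600.
Rounding up, n = 591.

591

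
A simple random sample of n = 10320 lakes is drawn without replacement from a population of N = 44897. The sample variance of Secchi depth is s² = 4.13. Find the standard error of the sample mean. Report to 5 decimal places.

Under SRS without replacement, Var(ȳ) = (1 − f)·s²/n with f = n/N = 10320/44897 = 0.22985946.
Var(ȳ) = (1 − 0.22985946)·4.13/10320 = 0.77014054·4.001938 × 10^-4 = 3.0820547 × 10^-4.
SE(ȳ) = √(3.0820547 × 10^-4) = 0.01756.

0.01756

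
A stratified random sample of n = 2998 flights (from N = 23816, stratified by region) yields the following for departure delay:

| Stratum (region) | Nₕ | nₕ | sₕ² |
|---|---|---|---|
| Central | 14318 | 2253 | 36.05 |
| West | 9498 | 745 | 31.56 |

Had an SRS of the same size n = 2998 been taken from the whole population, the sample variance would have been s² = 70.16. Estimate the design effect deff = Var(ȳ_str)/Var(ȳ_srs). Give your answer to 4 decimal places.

Var(ȳ_str) = Σ Wₕ²(1−fₕ)sₕ²/nₕ with Wₕ = Nₕ/23816:
  Central: (14318/23816)²·(1−2253/14318)·36.05/2253 = 0.0048732211
  West: (9498/23816)²·(1−745/9498)·31.56/745 = 0.0062091503
  → Var(ȳ_str) = 0.011082371.
Var(ȳ_srs) = (1 − 2998/23816)·70.16/2998 = 0.020456349.
deff = 0.011082371 / 0.020456349 = 0.5418.

0.5418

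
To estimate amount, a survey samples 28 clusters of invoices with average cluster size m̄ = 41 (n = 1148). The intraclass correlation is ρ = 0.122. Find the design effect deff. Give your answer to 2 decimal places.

deff = 1 + (41 − 1)·0.122 = 1 + 4.88 = 5.88.

5.88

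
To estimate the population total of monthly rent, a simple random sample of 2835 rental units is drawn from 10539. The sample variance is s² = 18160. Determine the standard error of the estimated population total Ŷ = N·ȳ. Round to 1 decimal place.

Var(Ŷ) = N²·Var(ȳ) = N²·(1 − n/N)·s²/n.
f = 2835/10539 = 0.26900085; Var(ȳ) = 0.73099915·18160/2835 = 4.6825201.
Var(Ŷ) = 10539² · 4.6825201 = 5.2008995 × 10^8.
SE(Ŷ) = √(5.2008995 × 10^8) = 22805.5.

22805.5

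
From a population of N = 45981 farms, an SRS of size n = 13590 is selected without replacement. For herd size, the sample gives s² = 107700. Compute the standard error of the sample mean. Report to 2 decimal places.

2.36

Under SRS without replacement, Var(ȳ) = (1 − f)·s²/n with f = n/N = 13590/45981 = 0.29555686.
Var(ȳ) = (1 − 0.29555686)·107700/13590 = 0.70444314·7.9249448 = 5.582673.
SE(ȳ) = √(5.582673) = 2.36.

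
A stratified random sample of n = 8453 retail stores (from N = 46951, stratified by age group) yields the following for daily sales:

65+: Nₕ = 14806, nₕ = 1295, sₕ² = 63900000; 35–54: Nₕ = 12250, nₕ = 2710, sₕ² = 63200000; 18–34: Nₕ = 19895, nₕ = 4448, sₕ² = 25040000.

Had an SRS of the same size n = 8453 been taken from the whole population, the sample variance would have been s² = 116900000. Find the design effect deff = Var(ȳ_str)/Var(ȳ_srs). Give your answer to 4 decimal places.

Var(ȳ_str) = Σ Wₕ²(1−fₕ)sₕ²/nₕ with Wₕ = Nₕ/46951:
  65+: (14806/46951)²·(1−1295/14806)·63900000/1295 = 4477.82
  35–54: (12250/46951)²·(1−2710/12250)·63200000/2710 = 1236.3532
  18–34: (19895/46951)²·(1−4448/19895)·25040000/4448 = 784.81617
  → Var(ȳ_str) = 6498.9894.
Var(ȳ_srs) = (1 − 8453/46951)·116900000/8453 = 11339.58.
deff = 6498.9894 / 11339.58 = 0.5731.

0.5731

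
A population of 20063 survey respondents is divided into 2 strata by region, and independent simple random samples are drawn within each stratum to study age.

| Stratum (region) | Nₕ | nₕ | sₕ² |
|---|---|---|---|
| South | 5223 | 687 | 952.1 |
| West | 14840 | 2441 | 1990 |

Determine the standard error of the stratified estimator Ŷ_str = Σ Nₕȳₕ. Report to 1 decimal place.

Var(Ŷ_str) = Σₕ Nₕ²(1 − fₕ)sₕ²/nₕ.
South: 5223²·(1 − 687/5223)·952.1/687 = 3.283363 × 10^7.
West: 14840²·(1 − 2441/14840)·1990/2441 = 1.5000504 × 10^8.
Sum = 1.8283867 × 10^8.
SE = √(1.8283867 × 10^8) = 13521.8.

13521.8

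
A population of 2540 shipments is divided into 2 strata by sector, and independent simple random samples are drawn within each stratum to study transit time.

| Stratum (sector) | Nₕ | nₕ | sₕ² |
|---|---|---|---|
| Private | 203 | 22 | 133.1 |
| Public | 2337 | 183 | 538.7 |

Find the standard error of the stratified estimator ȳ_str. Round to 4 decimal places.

1.5269

Var(ȳ_str) = Σₕ Wₕ²(1 − fₕ)sₕ²/nₕ with Wₕ = Nₕ/N, N = 2540.
Private: Wₕ = 0.07992126; term = 0.07992126²·(1 − 0.10837438)·133.1/22 = 0.034455817.
Public: Wₕ = 0.92007874; term = 0.92007874²·(1 − 0.07830552)·538.7/183 = 2.2968512.
Sum = 2.331307.
SE = √(2.331307) = 1.5269.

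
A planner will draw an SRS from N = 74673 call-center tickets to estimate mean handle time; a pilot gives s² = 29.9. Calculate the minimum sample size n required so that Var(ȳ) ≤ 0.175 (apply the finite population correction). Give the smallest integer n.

171

Without fpc, n₀ = s²/D = 29.9/0.175 = 170.8571.
With fpc, (1 − n/N)·s²/n ≤ D requires n ≥ n₀/(1 + n₀/N) = 170.8571/(1 + 170.8571/74673) = 170.4671.
Rounding up, n = 171.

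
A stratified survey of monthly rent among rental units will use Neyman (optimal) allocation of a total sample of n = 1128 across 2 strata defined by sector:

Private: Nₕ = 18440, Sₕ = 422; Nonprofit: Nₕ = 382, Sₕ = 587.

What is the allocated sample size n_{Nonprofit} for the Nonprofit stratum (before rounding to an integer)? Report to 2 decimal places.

31.59

Neyman allocation: nₕ = n·NₕSₕ / Σⱼ NⱼSⱼ.
Σ NⱼSⱼ = 18440·422 + 382·587 = 8.005914 × 10^6.
n_{Nonprofit} = 1128·382·587 / (8.005914 × 10^6) = 31.59.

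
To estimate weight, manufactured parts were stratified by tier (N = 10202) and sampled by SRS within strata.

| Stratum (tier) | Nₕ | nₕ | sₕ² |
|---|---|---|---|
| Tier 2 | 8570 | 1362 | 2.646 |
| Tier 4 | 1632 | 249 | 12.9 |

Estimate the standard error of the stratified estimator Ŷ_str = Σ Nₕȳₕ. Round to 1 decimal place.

486.8

Var(Ŷ_str) = Σₕ Nₕ²(1 − fₕ)sₕ²/nₕ.
Tier 2: 8570²·(1 − 1362/8570)·2.646/1362 = 120007.48.
Tier 4: 1632²·(1 − 249/1632)·12.9/249 = 116931.82.
Sum = 236939.3.
SE = √(236939.3) = 486.8.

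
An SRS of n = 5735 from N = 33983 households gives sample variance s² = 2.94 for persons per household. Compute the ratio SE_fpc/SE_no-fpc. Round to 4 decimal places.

f = n/N = 5735/33983 = 0.16876085.
SE_no-fpc = √(s²/n) = 0.022641592; SE_fpc = √((1−f)s²/n) = 0.020642864.
Ratio = √(1−f) = 0.91172318.

0.9117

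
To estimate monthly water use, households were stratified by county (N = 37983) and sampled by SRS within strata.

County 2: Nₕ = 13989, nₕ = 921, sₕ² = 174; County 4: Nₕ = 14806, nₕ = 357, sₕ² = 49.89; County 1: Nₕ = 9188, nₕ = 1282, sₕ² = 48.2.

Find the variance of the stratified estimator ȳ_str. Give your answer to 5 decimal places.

Var(ȳ_str) = Σₕ Wₕ²(1 − fₕ)sₕ²/nₕ with Wₕ = Nₕ/N, N = 37983.
County 2: Wₕ = 0.36829634; term = 0.36829634²·(1 − 0.06583744)·174/921 = 0.023939049.
County 4: Wₕ = 0.38980597; term = 0.38980597²·(1 − 0.02411185)·49.89/357 = 0.020722507.
County 1: Wₕ = 0.24189769; term = 0.24189769²·(1 − 0.13952982)·48.2/1282 = 0.0018930334.
Sum = 0.046554589.

0.04655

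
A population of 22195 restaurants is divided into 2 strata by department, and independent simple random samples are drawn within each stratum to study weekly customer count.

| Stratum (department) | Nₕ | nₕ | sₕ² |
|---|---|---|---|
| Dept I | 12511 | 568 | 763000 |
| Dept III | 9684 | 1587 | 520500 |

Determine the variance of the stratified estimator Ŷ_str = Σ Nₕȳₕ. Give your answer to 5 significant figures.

2.2643 × 10^11

Var(Ŷ_str) = Σₕ Nₕ²(1 − fₕ)sₕ²/nₕ.
Dept I: 12511²·(1 − 568/12511)·763000/568 = 2.0071585 × 10^11.
Dept III: 9684²·(1 − 1587/9684)·520500/1587 = 2.5717143 × 10^10.
Sum = 2.2643299 × 10^11.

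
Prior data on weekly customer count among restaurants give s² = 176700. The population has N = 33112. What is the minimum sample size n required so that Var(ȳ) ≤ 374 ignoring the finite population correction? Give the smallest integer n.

473

Without fpc, n₀ = s²/D = 176700/374 = 472.4599.
Rounding up, n = 473.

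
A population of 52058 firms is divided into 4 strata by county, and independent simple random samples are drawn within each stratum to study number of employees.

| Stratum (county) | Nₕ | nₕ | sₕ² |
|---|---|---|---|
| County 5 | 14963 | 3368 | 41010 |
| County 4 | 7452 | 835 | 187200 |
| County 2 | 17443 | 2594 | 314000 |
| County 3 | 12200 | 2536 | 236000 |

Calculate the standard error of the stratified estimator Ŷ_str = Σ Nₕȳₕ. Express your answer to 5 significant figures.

Var(Ŷ_str) = Σₕ Nₕ²(1 − fₕ)sₕ²/nₕ.
County 5: 14963²·(1 − 3368/14963)·41010/3368 = 2.1125506 × 10^9.
County 4: 7452²·(1 − 835/7452)·187200/835 = 1.1054863 × 10^10.
County 2: 17443²·(1 − 2594/17443)·314000/2594 = 3.1352925 × 10^10.
County 3: 12200²·(1 − 2536/12200)·236000/2536 = 1.0971841 × 10^10.
Sum = 5.549218 × 10^10.
SE = √(5.549218 × 10^10) = 235570.

235570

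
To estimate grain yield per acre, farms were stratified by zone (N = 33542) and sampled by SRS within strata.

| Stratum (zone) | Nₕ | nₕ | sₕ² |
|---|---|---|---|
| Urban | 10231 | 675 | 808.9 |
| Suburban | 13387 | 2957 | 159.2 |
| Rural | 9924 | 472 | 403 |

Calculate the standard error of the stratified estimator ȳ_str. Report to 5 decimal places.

Var(ȳ_str) = Σₕ Wₕ²(1 − fₕ)sₕ²/nₕ with Wₕ = Nₕ/N, N = 33542.
Urban: Wₕ = 0.30502057; term = 0.30502057²·(1 − 0.06597596)·808.9/675 = 0.10413756.
Suburban: Wₕ = 0.39911156; term = 0.39911156²·(1 − 0.22088593)·159.2/2957 = 0.0066816143.
Rural: Wₕ = 0.29586787; term = 0.29586787²·(1 − 0.04756147)·403/472 = 0.071186167.
Sum = 0.18200534.
SE = √(0.18200534) = 0.42662.

0.42662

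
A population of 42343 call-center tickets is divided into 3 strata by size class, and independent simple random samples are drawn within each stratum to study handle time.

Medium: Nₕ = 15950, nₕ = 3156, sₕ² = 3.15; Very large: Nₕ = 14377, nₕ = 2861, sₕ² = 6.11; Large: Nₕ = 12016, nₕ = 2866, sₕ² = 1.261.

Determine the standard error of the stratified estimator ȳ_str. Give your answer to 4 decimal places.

Var(ȳ_str) = Σₕ Wₕ²(1 − fₕ)sₕ²/nₕ with Wₕ = Nₕ/N, N = 42343.
Medium: Wₕ = 0.37668564; term = 0.37668564²·(1 − 0.19786834)·3.15/3156 = 1.1359974 × 10^-4.
Very large: Wₕ = 0.33953664; term = 0.33953664²·(1 − 0.19899840)·6.11/2861 = 1.972105 × 10^-4.
Large: Wₕ = 0.28377772; term = 0.28377772²·(1 − 0.23851531)·1.261/2866 = 2.6980914 × 10^-5.
Sum = 3.3779115 × 10^-4.
SE = √(3.3779115 × 10^-4) = 0.0184.

0.0184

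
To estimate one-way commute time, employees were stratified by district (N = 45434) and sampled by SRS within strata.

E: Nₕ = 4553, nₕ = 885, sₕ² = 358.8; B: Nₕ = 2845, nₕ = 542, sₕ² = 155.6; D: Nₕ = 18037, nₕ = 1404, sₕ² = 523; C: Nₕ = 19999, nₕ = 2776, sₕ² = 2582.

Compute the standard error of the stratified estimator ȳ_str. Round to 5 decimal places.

Var(ȳ_str) = Σₕ Wₕ²(1 − fₕ)sₕ²/nₕ with Wₕ = Nₕ/N, N = 45434.
E: Wₕ = 0.10021130; term = 0.10021130²·(1 − 0.19437733)·358.8/885 = 0.0032800026.
B: Wₕ = 0.06261830; term = 0.06261830²·(1 − 0.19050967)·155.6/542 = 9.1122278 × 10^-4.
D: Wₕ = 0.39699344; term = 0.39699344²·(1 − 0.07784000)·523/1404 = 0.054138663.
C: Wₕ = 0.44017696; term = 0.44017696²·(1 − 0.13880694)·2582/2776 = 0.15520007.
Sum = 0.21352996.
SE = √(0.21352996) = 0.46209.

0.46209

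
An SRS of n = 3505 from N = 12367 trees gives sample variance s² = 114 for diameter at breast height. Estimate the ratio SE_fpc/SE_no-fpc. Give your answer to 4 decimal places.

f = n/N = 3505/12367 = 0.28341554.
SE_no-fpc = √(s²/n) = 0.18034679; SE_fpc = √((1−f)s²/n) = 0.15266592.
Ratio = √(1−f) = 0.84651312.

0.8465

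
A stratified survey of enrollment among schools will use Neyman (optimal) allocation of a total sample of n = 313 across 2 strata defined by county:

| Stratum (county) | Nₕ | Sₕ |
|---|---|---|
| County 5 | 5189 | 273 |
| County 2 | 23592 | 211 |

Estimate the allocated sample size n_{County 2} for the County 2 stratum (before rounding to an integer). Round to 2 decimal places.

243.66

Neyman allocation: nₕ = n·NₕSₕ / Σⱼ NⱼSⱼ.
Σ NⱼSⱼ = 5189·273 + 23592·211 = 6.394509 × 10^6.
n_{County 2} = 313·23592·211 / (6.394509 × 10^6) = 243.66.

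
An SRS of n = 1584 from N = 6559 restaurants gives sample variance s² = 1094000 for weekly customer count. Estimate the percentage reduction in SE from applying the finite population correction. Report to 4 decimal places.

12.9081

f = n/N = 1584/6559 = 0.24150023.
SE_no-fpc = √(s²/n) = 26.280346; SE_fpc = √((1−f)s²/n) = 22.88805.
Ratio = √(1−f) = 0.87091892. Reduction = 100·(1 − 0.87091892) = 12.9081%.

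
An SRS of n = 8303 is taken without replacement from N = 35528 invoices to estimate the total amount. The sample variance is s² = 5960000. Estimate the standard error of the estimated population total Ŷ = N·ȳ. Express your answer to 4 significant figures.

833200

Var(Ŷ) = N²·Var(ȳ) = N²·(1 − n/N)·s²/n.
f = 8303/35528 = 0.23370299; Var(ȳ) = 0.76629701·5960000/8303 = 550.05783.
Var(Ŷ) = 35528² · 550.05783 = 6.9430433 × 10^11.
SE(Ŷ) = √(6.9430433 × 10^11) = 833200.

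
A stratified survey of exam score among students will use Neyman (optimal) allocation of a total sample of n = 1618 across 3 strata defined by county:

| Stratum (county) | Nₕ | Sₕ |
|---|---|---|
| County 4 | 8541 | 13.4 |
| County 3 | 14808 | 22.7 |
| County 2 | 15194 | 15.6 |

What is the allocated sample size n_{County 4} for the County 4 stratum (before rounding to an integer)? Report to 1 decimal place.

269.3

Neyman allocation: nₕ = n·NₕSₕ / Σⱼ NⱼSⱼ.
Σ NⱼSⱼ = 8541·13.4 + 14808·22.7 + 15194·15.6 = 687617.4.
n_{County 4} = 1618·8541·13.4 / 687617.4 = 269.3.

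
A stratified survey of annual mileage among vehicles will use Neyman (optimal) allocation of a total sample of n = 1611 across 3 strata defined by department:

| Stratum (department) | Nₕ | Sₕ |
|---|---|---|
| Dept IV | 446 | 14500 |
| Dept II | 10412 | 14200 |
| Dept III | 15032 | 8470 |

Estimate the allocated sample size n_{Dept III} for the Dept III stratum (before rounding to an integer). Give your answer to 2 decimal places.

Neyman allocation: nₕ = n·NₕSₕ / Σⱼ NⱼSⱼ.
Σ NⱼSⱼ = 446·14500 + 10412·14200 + 15032·8470 = 2.8163844 × 10^8.
n_{Dept III} = 1611·15032·8470 / (2.8163844 × 10^8) = 728.29.

728.29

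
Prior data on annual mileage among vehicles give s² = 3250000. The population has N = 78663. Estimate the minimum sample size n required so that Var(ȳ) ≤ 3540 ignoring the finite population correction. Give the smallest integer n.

Without fpc, n₀ = s²/D = 3250000/3540 = 918.0791.
Rounding up, n = 919.

919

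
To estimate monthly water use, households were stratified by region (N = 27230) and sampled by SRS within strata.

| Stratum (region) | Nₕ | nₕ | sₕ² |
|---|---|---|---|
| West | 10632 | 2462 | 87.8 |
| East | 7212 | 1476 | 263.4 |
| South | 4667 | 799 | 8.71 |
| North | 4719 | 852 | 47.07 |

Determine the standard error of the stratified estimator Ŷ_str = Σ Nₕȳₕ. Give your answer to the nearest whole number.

Var(Ŷ_str) = Σₕ Nₕ²(1 − fₕ)sₕ²/nₕ.
West: 10632²·(1 − 2462/10632)·87.8/2462 = 3.0977295 × 10^6.
East: 7212²·(1 − 1476/7212)·263.4/1476 = 7.3823439 × 10^6.
South: 4667²·(1 − 799/4667)·8.71/799 = 196786.65.
North: 4719²·(1 − 852/4719)·47.07/852 = 1.0081584 × 10^6.
Sum = 1.1685018 × 10^7.
SE = √(1.1685018 × 10^7) = 3418.

3418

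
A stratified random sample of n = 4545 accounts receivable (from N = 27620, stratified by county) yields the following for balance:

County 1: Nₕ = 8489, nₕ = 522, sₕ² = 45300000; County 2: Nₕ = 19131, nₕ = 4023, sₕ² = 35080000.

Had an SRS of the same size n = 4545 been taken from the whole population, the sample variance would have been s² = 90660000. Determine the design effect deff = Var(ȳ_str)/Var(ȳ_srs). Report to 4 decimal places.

0.6599

Var(ȳ_str) = Σ Wₕ²(1−fₕ)sₕ²/nₕ with Wₕ = Nₕ/27620:
  County 1: (8489/27620)²·(1−522/8489)·45300000/522 = 7693.6372
  County 2: (19131/27620)²·(1−4023/19131)·35080000/4023 = 3303.7475
  → Var(ȳ_str) = 10997.385.
Var(ȳ_srs) = (1 − 4545/27620)·90660000/4545 = 16664.791.
deff = 10997.385 / 16664.791 = 0.6599.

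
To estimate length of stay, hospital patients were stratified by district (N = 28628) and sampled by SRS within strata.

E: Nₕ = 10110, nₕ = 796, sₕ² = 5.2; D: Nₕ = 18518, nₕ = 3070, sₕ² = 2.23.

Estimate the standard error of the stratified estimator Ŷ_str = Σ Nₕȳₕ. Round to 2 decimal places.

Var(Ŷ_str) = Σₕ Nₕ²(1 − fₕ)sₕ²/nₕ.
E: 10110²·(1 − 796/10110)·5.2/796 = 615145.24.
D: 18518²·(1 − 3070/18518)·2.23/3070 = 207793.92.
Sum = 822939.16.
SE = √(822939.16) = 907.16.

907.16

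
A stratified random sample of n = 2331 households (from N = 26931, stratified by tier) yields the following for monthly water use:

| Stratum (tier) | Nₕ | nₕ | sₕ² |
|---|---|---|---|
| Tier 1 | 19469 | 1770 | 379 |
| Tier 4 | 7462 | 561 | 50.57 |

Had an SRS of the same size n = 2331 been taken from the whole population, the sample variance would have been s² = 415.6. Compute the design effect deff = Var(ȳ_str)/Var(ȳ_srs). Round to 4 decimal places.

0.6639

Var(ȳ_str) = Σ Wₕ²(1−fₕ)sₕ²/nₕ with Wₕ = Nₕ/26931:
  Tier 1: (19469/26931)²·(1−1770/19469)·379/1770 = 0.10173101
  Tier 4: (7462/26931)²·(1−561/7462)·50.57/561 = 0.0064001832
  → Var(ȳ_str) = 0.10813119.
Var(ȳ_srs) = (1 − 2331/26931)·415.6/2331 = 0.16286055.
deff = 0.10813119 / 0.16286055 = 0.6639.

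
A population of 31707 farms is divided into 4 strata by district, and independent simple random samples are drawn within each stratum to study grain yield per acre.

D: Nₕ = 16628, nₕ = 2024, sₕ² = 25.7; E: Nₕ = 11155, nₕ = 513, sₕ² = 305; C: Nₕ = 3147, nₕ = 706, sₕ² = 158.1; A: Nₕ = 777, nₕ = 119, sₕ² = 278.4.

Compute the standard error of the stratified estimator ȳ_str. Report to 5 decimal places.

Var(ȳ_str) = Σₕ Wₕ²(1 − fₕ)sₕ²/nₕ with Wₕ = Nₕ/N, N = 31707.
D: Wₕ = 0.52442678; term = 0.52442678²·(1 − 0.12172240)·25.7/2024 = 0.0030670733.
E: Wₕ = 0.35181506; term = 0.35181506²·(1 − 0.04598835)·305/513 = 0.070204508.
C: Wₕ = 0.09925253; term = 0.09925253²·(1 − 0.22434064)·158.1/706 = 0.0017111236.
A: Wₕ = 0.02450563; term = 0.02450563²·(1 − 0.15315315)·278.4/119 = 0.0011897587.
Sum = 0.076172464.
SE = √(0.076172464) = 0.27599.

0.27599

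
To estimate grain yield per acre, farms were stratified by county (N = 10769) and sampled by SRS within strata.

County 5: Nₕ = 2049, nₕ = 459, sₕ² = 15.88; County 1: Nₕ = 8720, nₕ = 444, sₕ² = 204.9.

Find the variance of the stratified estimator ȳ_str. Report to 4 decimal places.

Var(ȳ_str) = Σₕ Wₕ²(1 − fₕ)sₕ²/nₕ with Wₕ = Nₕ/N, N = 10769.
County 5: Wₕ = 0.19026836; term = 0.19026836²·(1 − 0.22401171)·15.88/459 = 9.719102 × 10^-4.
County 1: Wₕ = 0.80973164; term = 0.80973164²·(1 − 0.05091743)·204.9/444 = 0.28717406.
Sum = 0.28814597.

0.2881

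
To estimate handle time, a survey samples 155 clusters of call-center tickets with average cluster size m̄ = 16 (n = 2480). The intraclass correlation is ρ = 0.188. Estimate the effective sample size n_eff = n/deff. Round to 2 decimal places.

deff = 1 + (16 − 1)·0.188 = 1 + 2.82 = 3.82.
n_eff = 2480 / 3.82 = 649.21.

649.21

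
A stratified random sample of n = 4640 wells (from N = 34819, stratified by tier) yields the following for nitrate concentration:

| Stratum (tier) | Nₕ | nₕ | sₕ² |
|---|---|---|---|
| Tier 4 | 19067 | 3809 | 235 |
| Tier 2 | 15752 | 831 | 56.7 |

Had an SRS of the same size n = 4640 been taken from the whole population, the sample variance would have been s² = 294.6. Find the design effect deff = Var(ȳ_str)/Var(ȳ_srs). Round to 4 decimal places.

0.5094

Var(ȳ_str) = Σ Wₕ²(1−fₕ)sₕ²/nₕ with Wₕ = Nₕ/34819:
  Tier 4: (19067/34819)²·(1−3809/19067)·235/3809 = 0.014804859
  Tier 2: (15752/34819)²·(1−831/15752)·56.7/831 = 0.013227662
  → Var(ȳ_str) = 0.028032521.
Var(ȳ_srs) = (1 − 4640/34819)·294.6/4640 = 0.055030482.
deff = 0.028032521 / 0.055030482 = 0.5094.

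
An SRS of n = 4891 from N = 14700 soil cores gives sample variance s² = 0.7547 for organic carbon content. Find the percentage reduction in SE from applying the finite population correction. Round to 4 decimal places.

f = n/N = 4891/14700 = 0.33272109.
SE_no-fpc = √(s²/n) = 0.012421909; SE_fpc = √((1−f)s²/n) = 0.010147102.
Ratio = √(1−f) = 0.81687142. Reduction = 100·(1 − 0.81687142) = 18.3129%.

18.3129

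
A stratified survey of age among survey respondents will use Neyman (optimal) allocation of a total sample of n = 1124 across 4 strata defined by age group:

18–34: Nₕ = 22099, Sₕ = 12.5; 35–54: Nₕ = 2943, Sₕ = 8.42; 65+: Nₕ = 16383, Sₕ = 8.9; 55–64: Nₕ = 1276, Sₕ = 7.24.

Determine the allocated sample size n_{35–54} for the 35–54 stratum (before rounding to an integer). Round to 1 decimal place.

Neyman allocation: nₕ = n·NₕSₕ / Σⱼ NⱼSⱼ.
Σ NⱼSⱼ = 22099·12.5 + 2943·8.42 + 16383·8.9 + 1276·7.24 = 456064.5.
n_{35–54} = 1124·2943·8.42 / 456064.5 = 61.1.

61.1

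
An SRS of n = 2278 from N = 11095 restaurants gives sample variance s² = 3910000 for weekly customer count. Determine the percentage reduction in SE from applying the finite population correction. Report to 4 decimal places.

f = n/N = 2278/11095 = 0.20531771.
SE_no-fpc = √(s²/n) = 41.429674; SE_fpc = √((1−f)s²/n) = 36.932464.
Ratio = √(1−f) = 0.89144954. Reduction = 100·(1 − 0.89144954) = 10.8550%.

10.8550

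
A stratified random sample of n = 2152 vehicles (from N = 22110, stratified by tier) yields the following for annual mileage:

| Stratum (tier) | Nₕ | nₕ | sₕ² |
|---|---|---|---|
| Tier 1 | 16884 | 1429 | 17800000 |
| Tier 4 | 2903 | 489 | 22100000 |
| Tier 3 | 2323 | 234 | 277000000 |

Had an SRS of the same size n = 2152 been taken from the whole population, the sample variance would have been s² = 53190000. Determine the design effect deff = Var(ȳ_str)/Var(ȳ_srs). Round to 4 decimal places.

0.8537

Var(ȳ_str) = Σ Wₕ²(1−fₕ)sₕ²/nₕ with Wₕ = Nₕ/22110:
  Tier 1: (16884/22110)²·(1−1429/16884)·17800000/1429 = 6648.9741
  Tier 4: (2903/22110)²·(1−489/2903)·22100000/489 = 647.87352
  Tier 3: (2323/22110)²·(1−234/2323)·277000000/234 = 11750.98
  → Var(ȳ_str) = 19047.828.
Var(ȳ_srs) = (1 − 2152/22110)·53190000/2152 = 22310.844.
deff = 19047.828 / 22310.844 = 0.8537.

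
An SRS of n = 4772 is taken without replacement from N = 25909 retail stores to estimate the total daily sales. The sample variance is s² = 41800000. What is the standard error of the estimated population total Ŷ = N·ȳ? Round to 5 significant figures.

Var(Ŷ) = N²·Var(ȳ) = N²·(1 − n/N)·s²/n.
f = 4772/25909 = 0.18418310; Var(ȳ) = 0.81581690·41800000/4772 = 7146.091.
Var(Ŷ) = 25909² · 7146.091 = 4.7970014 × 10^12.
SE(Ŷ) = √(4.7970014 × 10^12) = 2.1902 × 10^6.

2.1902 × 10^6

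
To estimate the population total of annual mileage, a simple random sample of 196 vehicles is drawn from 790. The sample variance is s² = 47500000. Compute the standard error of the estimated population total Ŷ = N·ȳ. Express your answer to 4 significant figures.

337200

Var(Ŷ) = N²·Var(ȳ) = N²·(1 − n/N)·s²/n.
f = 196/790 = 0.24810127; Var(ȳ) = 0.75189873·47500000/196 = 182220.36.
Var(Ŷ) = 790² · 182220.36 = 1.1372373 × 10^11.
SE(Ŷ) = √(1.1372373 × 10^11) = 337200.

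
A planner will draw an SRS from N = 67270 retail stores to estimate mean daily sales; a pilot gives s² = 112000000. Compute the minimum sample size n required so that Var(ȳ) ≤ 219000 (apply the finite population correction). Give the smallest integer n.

Without fpc, n₀ = s²/D = 112000000/219000 = 511.4155.
With fpc, (1 − n/N)·s²/n ≤ D requires n ≥ n₀/(1 + n₀/N) = 511.4155/(1 + 511.4155/67270) = 507.5568.
Rounding up, n = 508.

508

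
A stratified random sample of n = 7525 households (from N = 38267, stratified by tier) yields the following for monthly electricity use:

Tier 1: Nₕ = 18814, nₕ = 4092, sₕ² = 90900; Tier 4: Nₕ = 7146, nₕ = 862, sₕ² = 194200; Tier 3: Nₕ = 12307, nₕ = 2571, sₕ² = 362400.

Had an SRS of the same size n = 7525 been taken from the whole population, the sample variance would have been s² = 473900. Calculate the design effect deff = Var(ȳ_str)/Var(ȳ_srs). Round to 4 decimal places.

0.4476

Var(ȳ_str) = Σ Wₕ²(1−fₕ)sₕ²/nₕ with Wₕ = Nₕ/38267:
  Tier 1: (18814/38267)²·(1−4092/18814)·90900/4092 = 4.2017226
  Tier 4: (7146/38267)²·(1−862/7146)·194200/862 = 6.9086361
  Tier 3: (12307/38267)²·(1−2571/12307)·362400/2571 = 11.533737
  → Var(ȳ_str) = 22.644096.
Var(ȳ_srs) = (1 − 7525/38267)·473900/7525 = 50.592706.
deff = 22.644096 / 50.592706 = 0.4476.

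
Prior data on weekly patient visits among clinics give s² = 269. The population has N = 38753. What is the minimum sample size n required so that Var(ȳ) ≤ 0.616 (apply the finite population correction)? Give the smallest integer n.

432

Without fpc, n₀ = s²/D = 269/0.616 = 436.6883.
With fpc, (1 − n/N)·s²/n ≤ D requires n ≥ n₀/(1 + n₀/N) = 436.6883/(1 + 436.6883/38753) = 431.8223.
Rounding up, n = 432.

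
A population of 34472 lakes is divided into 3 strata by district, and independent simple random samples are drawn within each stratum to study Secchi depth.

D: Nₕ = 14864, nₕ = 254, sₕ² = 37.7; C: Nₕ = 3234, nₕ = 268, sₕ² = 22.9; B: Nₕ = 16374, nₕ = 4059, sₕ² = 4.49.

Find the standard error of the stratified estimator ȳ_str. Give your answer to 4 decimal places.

0.1673

Var(ȳ_str) = Σₕ Wₕ²(1 − fₕ)sₕ²/nₕ with Wₕ = Nₕ/N, N = 34472.
D: Wₕ = 0.43119053; term = 0.43119053²·(1 − 0.01708827)·37.7/254 = 0.027124428.
C: Wₕ = 0.09381527; term = 0.09381527²·(1 − 0.08286951)·22.9/268 = 6.8972964 × 10^-4.
B: Wₕ = 0.47499420; term = 0.47499420²·(1 − 0.24789300)·4.49/4059 = 1.8770832 × 10^-4.
Sum = 0.028001866.
SE = √(0.028001866) = 0.1673.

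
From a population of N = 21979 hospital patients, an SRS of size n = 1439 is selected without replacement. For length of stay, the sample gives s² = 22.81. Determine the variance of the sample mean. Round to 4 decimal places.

0.0148

Under SRS without replacement, Var(ȳ) = (1 − f)·s²/n with f = n/N = 1439/21979 = 0.06547159.
Var(ȳ) = (1 − 0.06547159)·22.81/1439 = 0.93452841·0.015851286 = 0.014813477.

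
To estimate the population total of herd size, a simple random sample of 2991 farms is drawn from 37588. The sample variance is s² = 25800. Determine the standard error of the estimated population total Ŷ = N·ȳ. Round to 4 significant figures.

105900

Var(Ŷ) = N²·Var(ȳ) = N²·(1 − n/N)·s²/n.
f = 2991/37588 = 0.07957327; Var(ȳ) = 0.92042673·25800/2991 = 7.9394884.
Var(Ŷ) = 37588² · 7.9394884 = 1.1217368 × 10^10.
SE(Ŷ) = √(1.1217368 × 10^10) = 105900.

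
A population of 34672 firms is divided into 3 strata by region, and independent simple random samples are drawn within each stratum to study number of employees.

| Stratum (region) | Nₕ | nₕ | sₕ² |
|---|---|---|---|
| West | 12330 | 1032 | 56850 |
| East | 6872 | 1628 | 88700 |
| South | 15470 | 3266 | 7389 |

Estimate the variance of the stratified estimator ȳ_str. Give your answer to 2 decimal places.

8.37

Var(ȳ_str) = Σₕ Wₕ²(1 − fₕ)sₕ²/nₕ with Wₕ = Nₕ/N, N = 34672.
West: Wₕ = 0.35561837; term = 0.35561837²·(1 − 0.08369830)·56850/1032 = 6.3834819.
East: Wₕ = 0.19820028; term = 0.19820028²·(1 − 0.23690338)·88700/1628 = 1.6332673.
South: Wₕ = 0.44618136; term = 0.44618136²·(1 − 0.21111829)·7389/3266 = 0.35530737.
Sum = 8.3720566.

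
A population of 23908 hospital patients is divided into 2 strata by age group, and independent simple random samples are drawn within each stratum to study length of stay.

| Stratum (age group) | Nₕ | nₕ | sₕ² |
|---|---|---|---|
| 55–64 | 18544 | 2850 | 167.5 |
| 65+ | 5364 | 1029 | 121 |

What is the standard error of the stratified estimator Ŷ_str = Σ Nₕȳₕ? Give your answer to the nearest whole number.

Var(Ŷ_str) = Σₕ Nₕ²(1 − fₕ)sₕ²/nₕ.
55–64: 18544²·(1 − 2850/18544)·167.5/2850 = 1.7104367 × 10^7.
65+: 5364²·(1 − 1029/5364)·121/1029 = 2.7343107 × 10^6.
Sum = 1.9838678 × 10^7.
SE = √(1.9838678 × 10^7) = 4454.

4454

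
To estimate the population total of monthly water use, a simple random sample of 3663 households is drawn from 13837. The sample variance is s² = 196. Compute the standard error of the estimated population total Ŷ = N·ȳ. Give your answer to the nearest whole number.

Var(Ŷ) = N²·Var(ȳ) = N²·(1 − n/N)·s²/n.
f = 3663/13837 = 0.26472501; Var(ȳ) = 0.73527499·196/3663 = 0.039343133.
Var(Ŷ) = 13837² · 0.039343133 = 7.5327373 × 10^6.
SE(Ŷ) = √(7.5327373 × 10^6) = 2745.

2745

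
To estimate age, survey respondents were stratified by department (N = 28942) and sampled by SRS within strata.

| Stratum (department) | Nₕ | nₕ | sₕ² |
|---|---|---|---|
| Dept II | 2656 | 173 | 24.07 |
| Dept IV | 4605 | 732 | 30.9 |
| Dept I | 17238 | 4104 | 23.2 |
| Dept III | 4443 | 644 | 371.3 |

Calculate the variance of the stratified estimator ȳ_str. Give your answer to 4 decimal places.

Var(ȳ_str) = Σₕ Wₕ²(1 − fₕ)sₕ²/nₕ with Wₕ = Nₕ/N, N = 28942.
Dept II: Wₕ = 0.09176975; term = 0.09176975²·(1 − 0.06513554)·24.07/173 = 0.0010954125.
Dept IV: Wₕ = 0.15911133; term = 0.15911133²·(1 − 0.15895765)·30.9/732 = 8.9880908 × 10^-4.
Dept I: Wₕ = 0.59560500; term = 0.59560500²·(1 − 0.23807866)·23.2/4104 = 0.001527944.
Dept III: Wₕ = 0.15351392; term = 0.15351392²·(1 − 0.14494711)·371.3/644 = 0.011617899.
Sum = 0.015140065.

0.0151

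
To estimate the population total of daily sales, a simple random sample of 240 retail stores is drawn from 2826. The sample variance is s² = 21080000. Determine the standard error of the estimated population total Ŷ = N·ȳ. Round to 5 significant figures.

801180

Var(Ŷ) = N²·Var(ȳ) = N²·(1 − n/N)·s²/n.
f = 240/2826 = 0.08492569; Var(ȳ) = 0.91507431·21080000/240 = 80374.027.
Var(Ŷ) = 2826² · 80374.027 = 6.4188916 × 10^11.
SE(Ŷ) = √(6.4188916 × 10^11) = 801180.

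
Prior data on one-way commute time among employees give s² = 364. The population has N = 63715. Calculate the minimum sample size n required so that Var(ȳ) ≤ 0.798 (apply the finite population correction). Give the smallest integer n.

Without fpc, n₀ = s²/D = 364/0.798 = 456.1404.
With fpc, (1 − n/N)·s²/n ≤ D requires n ≥ n₀/(1 + n₀/N) = 456.1404/(1 + 456.1404/63715) = 452.8981.
Rounding up, n = 453.

453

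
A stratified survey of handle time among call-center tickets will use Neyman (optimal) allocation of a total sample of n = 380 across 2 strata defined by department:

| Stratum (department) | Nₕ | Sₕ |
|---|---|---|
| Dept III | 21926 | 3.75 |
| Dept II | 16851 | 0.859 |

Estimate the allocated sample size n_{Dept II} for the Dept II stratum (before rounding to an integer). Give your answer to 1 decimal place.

Neyman allocation: nₕ = n·NₕSₕ / Σⱼ NⱼSⱼ.
Σ NⱼSⱼ = 21926·3.75 + 16851·0.859 = 96697.509.
n_{Dept II} = 380·16851·0.859 / 96697.509 = 56.9.

56.9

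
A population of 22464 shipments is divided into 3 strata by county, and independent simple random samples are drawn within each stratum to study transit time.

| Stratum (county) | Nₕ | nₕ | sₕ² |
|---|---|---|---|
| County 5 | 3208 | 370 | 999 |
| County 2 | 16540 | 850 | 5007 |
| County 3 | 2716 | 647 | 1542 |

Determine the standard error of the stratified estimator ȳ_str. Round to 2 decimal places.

1.76

Var(ȳ_str) = Σₕ Wₕ²(1 − fₕ)sₕ²/nₕ with Wₕ = Nₕ/N, N = 22464.
County 5: Wₕ = 0.14280627; term = 0.14280627²·(1 − 0.11533666)·999/370 = 0.048712042.
County 2: Wₕ = 0.73628917; term = 0.73628917²·(1 − 0.05139057)·5007/850 = 3.0293045.
County 3: Wₕ = 0.12090456; term = 0.12090456²·(1 − 0.23821797)·1542/647 = 0.02653971.
Sum = 3.1045563.
SE = √(3.1045563) = 1.76.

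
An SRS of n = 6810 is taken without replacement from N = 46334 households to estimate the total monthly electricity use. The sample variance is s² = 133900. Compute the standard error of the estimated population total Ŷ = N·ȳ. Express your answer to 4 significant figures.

189800

Var(Ŷ) = N²·Var(ȳ) = N²·(1 − n/N)·s²/n.
f = 6810/46334 = 0.14697630; Var(ȳ) = 0.85302370·133900/6810 = 16.772375.
Var(Ŷ) = 46334² · 16.772375 = 3.6007598 × 10^10.
SE(Ŷ) = √(3.6007598 × 10^10) = 189800.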